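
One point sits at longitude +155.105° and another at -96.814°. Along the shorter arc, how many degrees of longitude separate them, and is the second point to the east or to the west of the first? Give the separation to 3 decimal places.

108.081° east

Raw difference: -96.814 − 155.105 = -251.919°.
Normalise into (−180°, 180°]: -251.919° + 360° = 108.081°.
Positive ⇒ the second point lies to the east; separation 108.081°.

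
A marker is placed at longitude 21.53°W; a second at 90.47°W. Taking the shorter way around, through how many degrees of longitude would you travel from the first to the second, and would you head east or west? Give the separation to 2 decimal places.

68.94° west

Raw difference: -90.47 − -21.53 = -68.94°.
Normalise into (−180°, 180°]: -68.94° stays -68.94°.
Negative ⇒ the second point lies to the west; separation 68.94°.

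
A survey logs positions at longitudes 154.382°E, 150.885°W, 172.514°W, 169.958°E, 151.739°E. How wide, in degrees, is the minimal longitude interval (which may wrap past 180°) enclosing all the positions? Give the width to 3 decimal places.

Sort the longitudes: -172.514°, -150.885°, +151.739°, +154.382°, +169.958°.
Eastward gaps between consecutive values (wrapping around): 21.629°, 302.624°, 2.643°, 15.576°, 17.528°.
Largest gap = 302.624° ⇒ minimal covering band is its complement: 360° − 302.624° = 57.376°.
Band runs from +151.739° eastward to -150.885°, crossing the antimeridian.

57.376°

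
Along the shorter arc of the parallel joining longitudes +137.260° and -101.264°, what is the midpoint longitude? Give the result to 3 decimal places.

-162.002°

Signed shortest Δλ from +137.260° to -101.264° is +121.476°.
Midpoint longitude = +137.260° + (+121.476°)/2 = +137.260° + 60.738° = +197.998°.
Normalise into (−180°, 180°]: -162.002°.
(The naïve average (+137.260 + -101.264)/2 = 17.998° is on the wrong side of the globe.)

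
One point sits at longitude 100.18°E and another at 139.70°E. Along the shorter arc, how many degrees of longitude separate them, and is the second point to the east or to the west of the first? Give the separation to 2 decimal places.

Raw difference: 139.70 − 100.18 = 39.52°.
Normalise into (−180°, 180°]: 39.52° stays 39.52°.
Positive ⇒ the second point lies to the east; separation 39.52°.

39.52° east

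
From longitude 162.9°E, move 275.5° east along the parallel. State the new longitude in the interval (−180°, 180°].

Start at +162.9°; shift +275.5° → +438.4°.
+438.4° lies outside (−180°, 180°]; subtract 360° → +78.4°.

78.4°E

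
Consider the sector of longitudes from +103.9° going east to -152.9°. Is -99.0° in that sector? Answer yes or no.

Band width going east from +103.9° to -152.9°: ((-152.9 − 103.9) mod 360) = 103.2°.
Offset of -99.0° east of the west edge: ((-99.0 − 103.9) mod 360) = 157.1°.
157.1° > 103.2° ⇒ outside.

No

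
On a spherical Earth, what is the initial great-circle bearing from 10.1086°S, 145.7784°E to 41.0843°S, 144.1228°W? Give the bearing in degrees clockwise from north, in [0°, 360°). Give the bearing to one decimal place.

130.3°

Δλ = -144.1228 − 145.7784 = -289.9012°; wrapped into (−180°, 180°]: 70.0988°.
θ = atan2( sin Δλ · cos φ₂ , cos φ₁ · sin φ₂ − sin φ₁ · cos φ₂ · cos Δλ )
  = atan2(0.70873, -0.60193) = 130.342° → normalised to [0°, 360°): 130.342°.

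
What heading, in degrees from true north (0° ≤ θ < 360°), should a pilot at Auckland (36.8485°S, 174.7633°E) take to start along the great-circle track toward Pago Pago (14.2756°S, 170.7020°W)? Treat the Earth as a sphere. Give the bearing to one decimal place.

Δλ = -170.7020 − 174.7633 = -345.4653°; wrapped into (−180°, 180°]: 14.5347°.
θ = atan2( sin Δλ · cos φ₂ , cos φ₁ · sin φ₂ − sin φ₁ · cos φ₂ · cos Δλ )
  = atan2(0.24322, 0.36526) = 33.659° → normalised to [0°, 360°): 33.659°.

33.7°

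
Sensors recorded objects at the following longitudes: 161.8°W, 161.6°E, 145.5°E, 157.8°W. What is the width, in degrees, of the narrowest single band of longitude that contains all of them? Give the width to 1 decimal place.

56.7°

Sort the longitudes: -161.8°, -157.8°, +145.5°, +161.6°.
Eastward gaps between consecutive values (wrapping around): 4.0°, 303.3°, 16.1°, 36.6°.
Largest gap = 303.3° ⇒ minimal covering band is its complement: 360° − 303.3° = 56.7°.
Band runs from +145.5° eastward to -157.8°, crossing the antimeridian.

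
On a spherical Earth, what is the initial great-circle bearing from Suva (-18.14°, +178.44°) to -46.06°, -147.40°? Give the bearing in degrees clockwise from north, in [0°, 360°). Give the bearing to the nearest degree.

142°

Δλ = -147.40 − 178.44 = -325.84°; wrapped into (−180°, 180°]: 34.16°.
θ = atan2( sin Δλ · cos φ₂ , cos φ₁ · sin φ₂ − sin φ₁ · cos φ₂ · cos Δλ )
  = atan2(0.38963, -0.50551) = 142.376° → normalised to [0°, 360°): 142.376°.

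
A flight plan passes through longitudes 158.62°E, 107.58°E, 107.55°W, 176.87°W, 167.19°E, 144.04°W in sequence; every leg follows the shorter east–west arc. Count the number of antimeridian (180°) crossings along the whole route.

3

Leg 1: +158.62° → +107.58°, shortest Δλ = -51.04° (west) — does not cross 180°.
Leg 2: +107.58° → -107.55°, shortest Δλ = 144.87° (east) — crosses 180°.
Leg 3: -107.55° → -176.87°, shortest Δλ = -69.32° (west) — does not cross 180°.
Leg 4: -176.87° → +167.19°, shortest Δλ = -15.94° (west) — crosses 180°.
Leg 5: +167.19° → -144.04°, shortest Δλ = 48.77° (east) — crosses 180°.
Total crossings: 3.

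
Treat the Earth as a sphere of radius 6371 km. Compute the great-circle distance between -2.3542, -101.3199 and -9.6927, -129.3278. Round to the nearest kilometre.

Δλ = -129.3278 − -101.3199 = -28.0079°.
Δφ = -9.6927 − -2.3542 = -7.3385°.
a = sin²(Δφ/2) + cos φ₁ · cos φ₂ · sin²(Δλ/2) = 0.061770.
c = 2·atan2(√a, √(1−a)) = 0.50233 rad → d = 6371·c ≈ 3200.37 km.

3200 km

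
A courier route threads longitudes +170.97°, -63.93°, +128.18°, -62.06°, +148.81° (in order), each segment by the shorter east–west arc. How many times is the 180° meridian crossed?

4

Leg 1: +170.97° → -63.93°, shortest Δλ = 125.1° (east) — crosses 180°.
Leg 2: -63.93° → +128.18°, shortest Δλ = -167.89° (west) — crosses 180°.
Leg 3: +128.18° → -62.06°, shortest Δλ = 169.76° (east) — crosses 180°.
Leg 4: -62.06° → +148.81°, shortest Δλ = -149.13° (west) — crosses 180°.
Total crossings: 4.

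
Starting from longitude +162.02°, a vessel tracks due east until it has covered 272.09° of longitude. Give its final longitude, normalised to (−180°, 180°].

Start at +162.02°; shift +272.09° → +434.11°.
+434.11° lies outside (−180°, 180°]; subtract 360° → +74.11°.

+74.11°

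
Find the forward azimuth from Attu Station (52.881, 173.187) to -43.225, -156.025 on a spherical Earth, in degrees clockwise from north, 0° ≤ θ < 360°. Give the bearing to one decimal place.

157.8°

Δλ = -156.025 − 173.187 = -329.212°; wrapped into (−180°, 180°]: 30.788°.
θ = atan2( sin Δλ · cos φ₂ , cos φ₁ · sin φ₂ − sin φ₁ · cos φ₂ · cos Δλ )
  = atan2(0.37298, -0.91244) = 157.767° → normalised to [0°, 360°): 157.767°.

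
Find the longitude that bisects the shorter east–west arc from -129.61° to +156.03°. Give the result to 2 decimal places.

Signed shortest Δλ from -129.61° to +156.03° is -74.36°.
Midpoint longitude = -129.61° + (-74.36°)/2 = -129.61° − 37.18° = -166.79°.
(The naïve average (-129.61 + +156.03)/2 = 13.21° is on the wrong side of the globe.)

-166.79°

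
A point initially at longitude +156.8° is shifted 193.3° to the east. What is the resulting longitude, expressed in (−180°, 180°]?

Start at +156.8°; shift +193.3° → +350.1°.
+350.1° lies outside (−180°, 180°]; subtract 360° → -9.9°.

-9.9°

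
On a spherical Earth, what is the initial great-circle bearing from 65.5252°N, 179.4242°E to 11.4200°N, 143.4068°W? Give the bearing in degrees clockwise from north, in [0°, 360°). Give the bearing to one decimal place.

Δλ = -143.4068 − 179.4242 = -322.8310°; wrapped into (−180°, 180°]: 37.1690°.
θ = atan2( sin Δλ · cos φ₂ , cos φ₁ · sin φ₂ − sin φ₁ · cos φ₂ · cos Δλ )
  = atan2(0.59221, -0.62887) = 136.720° → normalised to [0°, 360°): 136.720°.

136.7°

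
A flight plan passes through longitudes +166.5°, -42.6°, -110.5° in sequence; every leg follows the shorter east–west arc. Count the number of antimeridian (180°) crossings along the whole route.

1

Leg 1: +166.5° → -42.6°, shortest Δλ = 150.9° (east) — crosses 180°.
Leg 2: -42.6° → -110.5°, shortest Δλ = -67.9° (west) — does not cross 180°.
Total crossings: 1.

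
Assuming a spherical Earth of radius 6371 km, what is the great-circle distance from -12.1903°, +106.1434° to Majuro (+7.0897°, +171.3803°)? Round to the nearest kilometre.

Δλ = 171.3803 − 106.1434 = 65.2369°.
Δφ = 7.0897 − -12.1903 = 19.2800°.
a = sin²(Δφ/2) + cos φ₁ · cos φ₂ · sin²(Δλ/2) = 0.309885.
c = 2·atan2(√a, √(1−a)) = 1.18075 rad → d = 6371·c ≈ 7522.57 km.

7523 km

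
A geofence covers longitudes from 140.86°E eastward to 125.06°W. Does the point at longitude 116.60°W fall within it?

No

Band width going east from +140.86° to -125.06°: ((-125.06 − 140.86) mod 360) = 94.08°.
Offset of -116.60° east of the west edge: ((-116.60 − 140.86) mod 360) = 102.54°.
102.54° > 94.08° ⇒ outside.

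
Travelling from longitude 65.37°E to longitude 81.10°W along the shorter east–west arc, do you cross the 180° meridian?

No

Signed shortest Δλ = ((-81.10 − 65.37 + 180) mod 360) − 180 = -146.47°.
Going west by 146.47° from +65.37° reaches -81.10° without touching 180°.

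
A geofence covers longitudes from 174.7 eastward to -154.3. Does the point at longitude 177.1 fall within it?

Yes

Band width going east from +174.7° to -154.3°: ((-154.3 − 174.7) mod 360) = 31.0°.
Offset of +177.1° east of the west edge: ((177.1 − 174.7) mod 360) = 2.4°.
2.4° ≤ 31.0° ⇒ inside.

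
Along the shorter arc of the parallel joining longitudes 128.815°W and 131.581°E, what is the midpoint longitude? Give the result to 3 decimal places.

178.617°W

Signed shortest Δλ from -128.815° to +131.581° is -99.604°.
Midpoint longitude = -128.815° + (-99.604°)/2 = -128.815° − 49.802° = -178.617°.
(The naïve average (-128.815 + +131.581)/2 = 1.383° is on the wrong side of the globe.)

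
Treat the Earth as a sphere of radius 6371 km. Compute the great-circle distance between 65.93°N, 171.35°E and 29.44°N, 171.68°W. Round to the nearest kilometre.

Δλ = -171.68 − 171.35 = -343.03°; wrapped into (−180°, 180°]: 16.97°.
Δφ = 29.44 − 65.93 = -36.49°.
a = sin²(Δφ/2) + cos φ₁ · cos φ₂ · sin²(Δλ/2) = 0.105752.
c = 2·atan2(√a, √(1−a)) = 0.66244 rad → d = 6371·c ≈ 4220.39 km.

4220 km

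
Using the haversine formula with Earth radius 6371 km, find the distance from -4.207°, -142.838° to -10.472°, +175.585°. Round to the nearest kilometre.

4634 km

Δλ = 175.585 − -142.838 = 318.423°; wrapped into (−180°, 180°]: -41.577°.
Δφ = -10.472 − -4.207 = -6.265°.
a = sin²(Δφ/2) + cos φ₁ · cos φ₂ · sin²(Δλ/2) = 0.126522.
c = 2·atan2(√a, √(1−a)) = 0.72732 rad → d = 6371·c ≈ 4633.78 km.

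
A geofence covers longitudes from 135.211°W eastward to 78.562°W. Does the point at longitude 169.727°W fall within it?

No

Band width going east from -135.211° to -78.562°: ((-78.562 − -135.211) mod 360) = 56.649°.
Offset of -169.727° east of the west edge: ((-169.727 − -135.211) mod 360) = 325.484°.
325.484° > 56.649° ⇒ outside.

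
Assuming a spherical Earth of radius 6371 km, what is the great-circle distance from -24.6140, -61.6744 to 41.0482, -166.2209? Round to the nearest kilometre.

Δλ = -166.2209 − -61.6744 = -104.5465°.
Δφ = 41.0482 − -24.6140 = 65.6622°.
a = sin²(Δφ/2) + cos φ₁ · cos φ₂ · sin²(Δλ/2) = 0.722861.
c = 2·atan2(√a, √(1−a)) = 2.03278 rad → d = 6371·c ≈ 12950.82 km.

12951 km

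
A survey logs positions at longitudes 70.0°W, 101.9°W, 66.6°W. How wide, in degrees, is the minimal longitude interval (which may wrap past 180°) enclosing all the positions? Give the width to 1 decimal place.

Sort the longitudes: -101.9°, -70.0°, -66.6°.
Eastward gaps between consecutive values (wrapping around): 31.9°, 3.4°, 324.7°.
Largest gap = 324.7° ⇒ minimal covering band is its complement: 360° − 324.7° = 35.3°.
Band runs from -101.9° eastward to -66.6°.

35.3°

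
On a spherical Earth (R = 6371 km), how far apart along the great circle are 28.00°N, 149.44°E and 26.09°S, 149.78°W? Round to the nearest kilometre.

Δλ = -149.78 − 149.44 = -299.22°; wrapped into (−180°, 180°]: 60.78°.
Δφ = -26.09 − 28.00 = -54.09°.
a = sin²(Δφ/2) + cos φ₁ · cos φ₂ · sin²(Δλ/2) = 0.409681.
c = 2·atan2(√a, √(1−a)) = 1.38916 rad → d = 6371·c ≈ 8850.34 km.

8850 km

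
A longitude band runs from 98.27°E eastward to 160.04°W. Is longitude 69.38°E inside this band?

Band width going east from +98.27° to -160.04°: ((-160.04 − 98.27) mod 360) = 101.69°.
Offset of +69.38° east of the west edge: ((69.38 − 98.27) mod 360) = 331.11°.
331.11° > 101.69° ⇒ outside.

No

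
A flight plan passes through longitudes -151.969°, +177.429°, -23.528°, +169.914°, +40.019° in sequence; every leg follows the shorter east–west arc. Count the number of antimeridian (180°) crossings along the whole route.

3

Leg 1: -151.969° → +177.429°, shortest Δλ = -30.602° (west) — crosses 180°.
Leg 2: +177.429° → -23.528°, shortest Δλ = 159.043° (east) — crosses 180°.
Leg 3: -23.528° → +169.914°, shortest Δλ = -166.558° (west) — crosses 180°.
Leg 4: +169.914° → +40.019°, shortest Δλ = -129.895° (west) — does not cross 180°.
Total crossings: 3.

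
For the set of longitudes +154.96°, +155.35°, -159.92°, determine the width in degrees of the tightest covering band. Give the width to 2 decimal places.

45.12°

Sort the longitudes: -159.92°, +154.96°, +155.35°.
Eastward gaps between consecutive values (wrapping around): 314.88°, 0.39°, 44.73°.
Largest gap = 314.88° ⇒ minimal covering band is its complement: 360° − 314.88° = 45.12°.
Band runs from +154.96° eastward to -159.92°, crossing the antimeridian.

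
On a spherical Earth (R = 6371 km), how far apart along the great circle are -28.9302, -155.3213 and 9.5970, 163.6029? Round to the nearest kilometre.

6144 km

Δλ = 163.6029 − -155.3213 = 318.9242°; wrapped into (−180°, 180°]: -41.0758°.
Δφ = 9.5970 − -28.9302 = 38.5272°.
a = sin²(Δφ/2) + cos φ₁ · cos φ₂ · sin²(Δλ/2) = 0.215057.
c = 2·atan2(√a, √(1−a)) = 0.96443 rad → d = 6371·c ≈ 6144.37 km.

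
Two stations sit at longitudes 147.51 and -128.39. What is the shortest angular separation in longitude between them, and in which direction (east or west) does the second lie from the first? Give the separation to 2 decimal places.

Raw difference: -128.39 − 147.51 = -275.9°.
Normalise into (−180°, 180°]: -275.9° + 360° = 84.1°.
Positive ⇒ the second point lies to the east; separation 84.10°.

84.10° east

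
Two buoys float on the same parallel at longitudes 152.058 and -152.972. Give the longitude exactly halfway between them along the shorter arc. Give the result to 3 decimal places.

+179.543°

Signed shortest Δλ from +152.058° to -152.972° is +54.970°.
Midpoint longitude = +152.058° + (+54.970°)/2 = +152.058° + 27.485° = +179.543°.
(The naïve average (+152.058 + -152.972)/2 = -0.457° is on the wrong side of the globe.)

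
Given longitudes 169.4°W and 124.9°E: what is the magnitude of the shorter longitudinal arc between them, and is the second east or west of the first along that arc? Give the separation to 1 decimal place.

65.7° west

Raw difference: 124.9 − -169.4 = 294.3°.
Normalise into (−180°, 180°]: 294.3° − 360° = -65.7°.
Negative ⇒ the second point lies to the west; separation 65.7°.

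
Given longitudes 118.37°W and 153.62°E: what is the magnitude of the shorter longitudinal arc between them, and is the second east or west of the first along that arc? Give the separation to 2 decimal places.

88.01° west

Raw difference: 153.62 − -118.37 = 271.99°.
Normalise into (−180°, 180°]: 271.99° − 360° = -88.01°.
Negative ⇒ the second point lies to the west; separation 88.01°.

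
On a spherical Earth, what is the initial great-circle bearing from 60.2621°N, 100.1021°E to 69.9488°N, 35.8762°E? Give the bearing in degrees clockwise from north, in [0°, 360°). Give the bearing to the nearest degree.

317°

Δλ = 35.8762 − 100.1021 = -64.2259°.
θ = atan2( sin Δλ · cos φ₂ , cos φ₁ · sin φ₂ − sin φ₁ · cos φ₂ · cos Δλ )
  = atan2(-0.30875, 0.33652) = -42.536° → normalised to [0°, 360°): 317.464°.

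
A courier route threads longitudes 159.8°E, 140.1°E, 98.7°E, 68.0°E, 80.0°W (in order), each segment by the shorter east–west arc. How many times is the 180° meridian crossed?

0

Leg 1: +159.8° → +140.1°, shortest Δλ = -19.7° (west) — does not cross 180°.
Leg 2: +140.1° → +98.7°, shortest Δλ = -41.4° (west) — does not cross 180°.
Leg 3: +98.7° → +68.0°, shortest Δλ = -30.7° (west) — does not cross 180°.
Leg 4: +68.0° → -80.0°, shortest Δλ = -148.0° (west) — does not cross 180°.
Total crossings: 0.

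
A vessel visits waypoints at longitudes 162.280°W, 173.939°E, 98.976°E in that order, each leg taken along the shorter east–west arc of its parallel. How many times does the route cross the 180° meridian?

Leg 1: -162.280° → +173.939°, shortest Δλ = -23.781° (west) — crosses 180°.
Leg 2: +173.939° → +98.976°, shortest Δλ = -74.963° (west) — does not cross 180°.
Total crossings: 1.

1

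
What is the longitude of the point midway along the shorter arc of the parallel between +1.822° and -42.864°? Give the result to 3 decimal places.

-20.521°

Signed shortest Δλ from +1.822° to -42.864° is -44.686°.
Midpoint longitude = +1.822° + (-44.686°)/2 = +1.822° − 22.343° = -20.521°.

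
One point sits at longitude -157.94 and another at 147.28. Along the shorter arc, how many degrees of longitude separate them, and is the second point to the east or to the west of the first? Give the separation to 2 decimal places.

Raw difference: 147.28 − -157.94 = 305.22°.
Normalise into (−180°, 180°]: 305.22° − 360° = -54.78°.
Negative ⇒ the second point lies to the west; separation 54.78°.

54.78° west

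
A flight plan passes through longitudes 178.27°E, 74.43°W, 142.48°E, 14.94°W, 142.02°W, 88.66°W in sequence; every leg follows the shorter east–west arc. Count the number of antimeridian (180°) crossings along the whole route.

Leg 1: +178.27° → -74.43°, shortest Δλ = 107.3° (east) — crosses 180°.
Leg 2: -74.43° → +142.48°, shortest Δλ = -143.09° (west) — crosses 180°.
Leg 3: +142.48° → -14.94°, shortest Δλ = -157.42° (west) — does not cross 180°.
Leg 4: -14.94° → -142.02°, shortest Δλ = -127.08° (west) — does not cross 180°.
Leg 5: -142.02° → -88.66°, shortest Δλ = 53.36° (east) — does not cross 180°.
Total crossings: 2.

2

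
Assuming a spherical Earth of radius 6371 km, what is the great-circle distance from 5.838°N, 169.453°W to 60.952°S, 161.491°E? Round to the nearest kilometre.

7843 km

Δλ = 161.491 − -169.453 = 330.944°; wrapped into (−180°, 180°]: -29.056°.
Δφ = -60.952 − 5.838 = -66.790°.
a = sin²(Δφ/2) + cos φ₁ · cos φ₂ · sin²(Δλ/2) = 0.333344.
c = 2·atan2(√a, √(1−a)) = 1.23098 rad → d = 6371·c ≈ 7842.59 km.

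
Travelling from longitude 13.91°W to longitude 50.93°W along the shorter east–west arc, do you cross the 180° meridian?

Signed shortest Δλ = ((-50.93 − -13.91 + 180) mod 360) − 180 = -37.02°.
Going west by 37.02° from -13.91° reaches -50.93° without touching 180°.

No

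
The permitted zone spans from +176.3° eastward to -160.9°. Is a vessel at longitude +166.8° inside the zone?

Band width going east from +176.3° to -160.9°: ((-160.9 − 176.3) mod 360) = 22.8°.
Offset of +166.8° east of the west edge: ((166.8 − 176.3) mod 360) = 350.5°.
350.5° > 22.8° ⇒ outside.

No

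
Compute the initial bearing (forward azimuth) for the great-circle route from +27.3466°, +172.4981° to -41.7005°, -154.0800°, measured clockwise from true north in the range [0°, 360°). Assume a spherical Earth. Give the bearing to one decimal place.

154.9°

Δλ = -154.0800 − 172.4981 = -326.5781°; wrapped into (−180°, 180°]: 33.4219°.
θ = atan2( sin Δλ · cos φ₂ , cos φ₁ · sin φ₂ − sin φ₁ · cos φ₂ · cos Δλ )
  = atan2(0.41124, -0.87716) = 154.881° → normalised to [0°, 360°): 154.881°.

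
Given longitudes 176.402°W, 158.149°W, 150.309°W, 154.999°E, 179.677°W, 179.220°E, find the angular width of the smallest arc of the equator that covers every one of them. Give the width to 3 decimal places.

Sort the longitudes: -179.677°, -176.402°, -158.149°, -150.309°, +154.999°, +179.220°.
Eastward gaps between consecutive values (wrapping around): 3.275°, 18.253°, 7.840°, 305.308°, 24.221°, 1.103°.
Largest gap = 305.308° ⇒ minimal covering band is its complement: 360° − 305.308° = 54.692°.
Band runs from +154.999° eastward to -150.309°, crossing the antimeridian.

54.692°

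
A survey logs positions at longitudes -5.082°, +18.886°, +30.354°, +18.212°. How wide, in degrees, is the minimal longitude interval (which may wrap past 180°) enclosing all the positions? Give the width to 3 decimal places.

35.436°

Sort the longitudes: -5.082°, +18.212°, +18.886°, +30.354°.
Eastward gaps between consecutive values (wrapping around): 23.294°, 0.674°, 11.468°, 324.564°.
Largest gap = 324.564° ⇒ minimal covering band is its complement: 360° − 324.564° = 35.436°.
Band runs from -5.082° eastward to +30.354°.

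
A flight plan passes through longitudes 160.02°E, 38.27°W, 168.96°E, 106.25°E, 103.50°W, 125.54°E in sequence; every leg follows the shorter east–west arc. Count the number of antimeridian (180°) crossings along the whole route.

4

Leg 1: +160.02° → -38.27°, shortest Δλ = 161.71° (east) — crosses 180°.
Leg 2: -38.27° → +168.96°, shortest Δλ = -152.77° (west) — crosses 180°.
Leg 3: +168.96° → +106.25°, shortest Δλ = -62.71° (west) — does not cross 180°.
Leg 4: +106.25° → -103.50°, shortest Δλ = 150.25° (east) — crosses 180°.
Leg 5: -103.50° → +125.54°, shortest Δλ = -130.96° (west) — crosses 180°.
Total crossings: 4.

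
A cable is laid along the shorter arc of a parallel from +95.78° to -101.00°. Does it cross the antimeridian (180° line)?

Yes

Naïve |-101.00 − 95.78| = 196.78° > 180°, so the shorter arc goes the other way round — across 180°.
Signed shortest Δλ = ((-101.00 − 95.78 + 180) mod 360) − 180 = 163.22°.
Going east by 163.22° from +95.78° passes through 180° before reaching -101.00°.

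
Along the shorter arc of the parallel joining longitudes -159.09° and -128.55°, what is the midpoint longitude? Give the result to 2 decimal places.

-143.82°

Signed shortest Δλ from -159.09° to -128.55° is +30.54°.
Midpoint longitude = -159.09° + (+30.54°)/2 = -159.09° + 15.27° = -143.82°.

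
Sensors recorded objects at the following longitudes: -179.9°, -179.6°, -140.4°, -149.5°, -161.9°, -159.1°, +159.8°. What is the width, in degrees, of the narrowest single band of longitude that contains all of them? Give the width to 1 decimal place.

Sort the longitudes: -179.9°, -179.6°, -161.9°, -159.1°, -149.5°, -140.4°, +159.8°.
Eastward gaps between consecutive values (wrapping around): 0.3°, 17.7°, 2.8°, 9.6°, 9.1°, 300.2°, 20.3°.
Largest gap = 300.2° ⇒ minimal covering band is its complement: 360° − 300.2° = 59.8°.
Band runs from +159.8° eastward to -140.4°, crossing the antimeridian.

59.8°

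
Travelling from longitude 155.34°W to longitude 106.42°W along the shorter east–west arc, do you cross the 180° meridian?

No

Signed shortest Δλ = ((-106.42 − -155.34 + 180) mod 360) − 180 = 48.92°.
Going east by 48.92° from -155.34° reaches -106.42° without touching 180°.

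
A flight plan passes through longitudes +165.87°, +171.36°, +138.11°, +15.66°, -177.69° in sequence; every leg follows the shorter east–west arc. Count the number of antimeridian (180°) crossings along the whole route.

1

Leg 1: +165.87° → +171.36°, shortest Δλ = 5.49° (east) — does not cross 180°.
Leg 2: +171.36° → +138.11°, shortest Δλ = -33.25° (west) — does not cross 180°.
Leg 3: +138.11° → +15.66°, shortest Δλ = -122.45° (west) — does not cross 180°.
Leg 4: +15.66° → -177.69°, shortest Δλ = 166.65° (east) — crosses 180°.
Total crossings: 1.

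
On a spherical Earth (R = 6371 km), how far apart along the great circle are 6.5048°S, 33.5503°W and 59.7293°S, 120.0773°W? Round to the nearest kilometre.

9189 km

Δλ = -120.0773 − -33.5503 = -86.5270°.
Δφ = -59.7293 − -6.5048 = -53.2245°.
a = sin²(Δφ/2) + cos φ₁ · cos φ₂ · sin²(Δλ/2) = 0.435910.
c = 2·atan2(√a, √(1−a)) = 1.44226 rad → d = 6371·c ≈ 9188.65 km.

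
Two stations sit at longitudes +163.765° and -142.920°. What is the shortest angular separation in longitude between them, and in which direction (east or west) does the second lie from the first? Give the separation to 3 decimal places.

53.315° east

Raw difference: -142.920 − 163.765 = -306.685°.
Normalise into (−180°, 180°]: -306.685° + 360° = 53.315°.
Positive ⇒ the second point lies to the east; separation 53.315°.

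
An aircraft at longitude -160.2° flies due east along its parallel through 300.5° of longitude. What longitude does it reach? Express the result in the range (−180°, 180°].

Start at -160.2°; shift +300.5° → +140.3°.
+140.3° already lies in (−180°, 180°].

+140.3°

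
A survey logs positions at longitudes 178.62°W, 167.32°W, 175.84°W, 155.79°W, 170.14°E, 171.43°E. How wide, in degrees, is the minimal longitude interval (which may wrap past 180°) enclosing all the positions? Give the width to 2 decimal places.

Sort the longitudes: -178.62°, -175.84°, -167.32°, -155.79°, +170.14°, +171.43°.
Eastward gaps between consecutive values (wrapping around): 2.78°, 8.52°, 11.53°, 325.93°, 1.29°, 9.95°.
Largest gap = 325.93° ⇒ minimal covering band is its complement: 360° − 325.93° = 34.07°.
Band runs from +170.14° eastward to -155.79°, crossing the antimeridian.

34.07°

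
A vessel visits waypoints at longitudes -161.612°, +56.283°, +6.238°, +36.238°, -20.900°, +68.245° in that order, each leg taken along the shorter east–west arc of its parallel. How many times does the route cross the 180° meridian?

1

Leg 1: -161.612° → +56.283°, shortest Δλ = -142.105° (west) — crosses 180°.
Leg 2: +56.283° → +6.238°, shortest Δλ = -50.045° (west) — does not cross 180°.
Leg 3: +6.238° → +36.238°, shortest Δλ = 30.0° (east) — does not cross 180°.
Leg 4: +36.238° → -20.900°, shortest Δλ = -57.138° (west) — does not cross 180°.
Leg 5: -20.900° → +68.245°, shortest Δλ = 89.145° (east) — does not cross 180°.
Total crossings: 1.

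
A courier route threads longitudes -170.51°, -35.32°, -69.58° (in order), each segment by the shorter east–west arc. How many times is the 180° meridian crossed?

Leg 1: -170.51° → -35.32°, shortest Δλ = 135.19° (east) — does not cross 180°.
Leg 2: -35.32° → -69.58°, shortest Δλ = -34.26° (west) — does not cross 180°.
Total crossings: 0.

0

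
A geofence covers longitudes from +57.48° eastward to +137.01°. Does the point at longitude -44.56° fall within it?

No

Band width going east from +57.48° to +137.01°: ((137.01 − 57.48) mod 360) = 79.53°.
Offset of -44.56° east of the west edge: ((-44.56 − 57.48) mod 360) = 257.96°.
257.96° > 79.53° ⇒ outside.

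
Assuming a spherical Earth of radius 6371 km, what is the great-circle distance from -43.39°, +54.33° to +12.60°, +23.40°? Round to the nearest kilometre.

Δλ = 23.40 − 54.33 = -30.93°.
Δφ = 12.60 − -43.39 = 55.99°.
a = sin²(Δφ/2) + cos φ₁ · cos φ₂ · sin²(Δλ/2) = 0.270756.
c = 2·atan2(√a, √(1−a)) = 1.09450 rad → d = 6371·c ≈ 6973.08 km.

6973 km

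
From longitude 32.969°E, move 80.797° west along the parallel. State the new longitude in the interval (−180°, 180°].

Start at +32.969°; shift −80.797° → -47.828°.
-47.828° already lies in (−180°, 180°].

47.828°W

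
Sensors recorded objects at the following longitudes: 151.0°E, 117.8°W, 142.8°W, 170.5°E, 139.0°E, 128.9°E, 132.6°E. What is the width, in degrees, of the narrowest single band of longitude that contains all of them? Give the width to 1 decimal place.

Sort the longitudes: -142.8°, -117.8°, +128.9°, +132.6°, +139.0°, +151.0°, +170.5°.
Eastward gaps between consecutive values (wrapping around): 25.0°, 246.7°, 3.7°, 6.4°, 12.0°, 19.5°, 46.7°.
Largest gap = 246.7° ⇒ minimal covering band is its complement: 360° − 246.7° = 113.3°.
Band runs from +128.9° eastward to -117.8°, crossing the antimeridian.

113.3°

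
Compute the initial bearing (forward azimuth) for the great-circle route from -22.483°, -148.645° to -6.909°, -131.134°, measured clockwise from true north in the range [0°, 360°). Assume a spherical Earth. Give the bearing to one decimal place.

Δλ = -131.134 − -148.645 = 17.511°.
θ = atan2( sin Δλ · cos φ₂ , cos φ₁ · sin φ₂ − sin φ₁ · cos φ₂ · cos Δλ )
  = atan2(0.29870, 0.25089) = 49.972° → normalised to [0°, 360°): 49.972°.

50.0°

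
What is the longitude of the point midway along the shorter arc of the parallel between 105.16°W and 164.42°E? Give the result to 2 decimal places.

Signed shortest Δλ from -105.16° to +164.42° is -90.42°.
Midpoint longitude = -105.16° + (-90.42°)/2 = -105.16° − 45.21° = -150.37°.
(The naïve average (-105.16 + +164.42)/2 = 29.63° is on the wrong side of the globe.)

150.37°W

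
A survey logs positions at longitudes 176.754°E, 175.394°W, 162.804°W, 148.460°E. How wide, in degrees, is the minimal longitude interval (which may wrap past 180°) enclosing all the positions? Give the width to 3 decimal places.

48.736°

Sort the longitudes: -175.394°, -162.804°, +148.460°, +176.754°.
Eastward gaps between consecutive values (wrapping around): 12.590°, 311.264°, 28.294°, 7.852°.
Largest gap = 311.264° ⇒ minimal covering band is its complement: 360° − 311.264° = 48.736°.
Band runs from +148.460° eastward to -162.804°, crossing the antimeridian.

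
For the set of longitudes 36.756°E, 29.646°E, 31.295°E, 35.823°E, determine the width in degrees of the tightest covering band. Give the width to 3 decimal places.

Sort the longitudes: +29.646°, +31.295°, +35.823°, +36.756°.
Eastward gaps between consecutive values (wrapping around): 1.649°, 4.528°, 0.933°, 352.890°.
Largest gap = 352.890° ⇒ minimal covering band is its complement: 360° − 352.890° = 7.110°.
Band runs from +29.646° eastward to +36.756°.

7.110°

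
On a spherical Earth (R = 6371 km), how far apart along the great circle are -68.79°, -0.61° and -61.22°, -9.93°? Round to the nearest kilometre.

946 km

Δλ = -9.93 − -0.61 = -9.32°.
Δφ = -61.22 − -68.79 = 7.57°.
a = sin²(Δφ/2) + cos φ₁ · cos φ₂ · sin²(Δλ/2) = 0.005507.
c = 2·atan2(√a, √(1−a)) = 0.14856 rad → d = 6371·c ≈ 946.47 km.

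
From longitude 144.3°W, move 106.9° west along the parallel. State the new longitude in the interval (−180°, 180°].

Start at -144.3°; shift −106.9° → -251.2°.
-251.2° lies outside (−180°, 180°]; add 360° → +108.8°.

108.8°E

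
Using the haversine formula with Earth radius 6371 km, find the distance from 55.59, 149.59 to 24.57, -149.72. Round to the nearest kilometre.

Δλ = -149.72 − 149.59 = -299.31°; wrapped into (−180°, 180°]: 60.69°.
Δφ = 24.57 − 55.59 = -31.02°.
a = sin²(Δφ/2) + cos φ₁ · cos φ₂ · sin²(Δλ/2) = 0.202681.
c = 2·atan2(√a, √(1−a)) = 0.93398 rad → d = 6371·c ≈ 5950.40 km.

5950 km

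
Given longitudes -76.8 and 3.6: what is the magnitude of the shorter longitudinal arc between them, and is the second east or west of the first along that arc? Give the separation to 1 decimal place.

Raw difference: 3.6 − -76.8 = 80.4°.
Normalise into (−180°, 180°]: 80.4° stays 80.4°.
Positive ⇒ the second point lies to the east; separation 80.4°.

80.4° east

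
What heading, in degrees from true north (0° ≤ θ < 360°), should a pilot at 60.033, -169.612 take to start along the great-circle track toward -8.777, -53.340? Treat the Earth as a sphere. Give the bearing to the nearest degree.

71°

Δλ = -53.340 − -169.612 = 116.272°.
θ = atan2( sin Δλ · cos φ₂ , cos φ₁ · sin φ₂ − sin φ₁ · cos φ₂ · cos Δλ )
  = atan2(0.88620, 0.30275) = 71.138° → normalised to [0°, 360°): 71.138°.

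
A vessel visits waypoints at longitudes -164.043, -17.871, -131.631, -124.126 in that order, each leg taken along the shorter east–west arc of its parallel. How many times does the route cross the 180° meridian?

Leg 1: -164.043° → -17.871°, shortest Δλ = 146.172° (east) — does not cross 180°.
Leg 2: -17.871° → -131.631°, shortest Δλ = -113.76° (west) — does not cross 180°.
Leg 3: -131.631° → -124.126°, shortest Δλ = 7.505° (east) — does not cross 180°.
Total crossings: 0.

0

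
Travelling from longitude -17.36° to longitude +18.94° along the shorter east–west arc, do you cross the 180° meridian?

No

Signed shortest Δλ = ((18.94 − -17.36 + 180) mod 360) − 180 = 36.3°.
Going east by 36.3° from -17.36° reaches +18.94° without touching 180°.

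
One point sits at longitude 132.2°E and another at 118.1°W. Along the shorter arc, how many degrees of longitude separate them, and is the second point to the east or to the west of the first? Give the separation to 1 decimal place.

Raw difference: -118.1 − 132.2 = -250.3°.
Normalise into (−180°, 180°]: -250.3° + 360° = 109.7°.
Positive ⇒ the second point lies to the east; separation 109.7°.

109.7° east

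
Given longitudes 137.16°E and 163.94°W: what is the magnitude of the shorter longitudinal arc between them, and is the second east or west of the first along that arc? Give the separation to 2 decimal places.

58.90° east

Raw difference: -163.94 − 137.16 = -301.1°.
Normalise into (−180°, 180°]: -301.1° + 360° = 58.9°.
Positive ⇒ the second point lies to the east; separation 58.90°.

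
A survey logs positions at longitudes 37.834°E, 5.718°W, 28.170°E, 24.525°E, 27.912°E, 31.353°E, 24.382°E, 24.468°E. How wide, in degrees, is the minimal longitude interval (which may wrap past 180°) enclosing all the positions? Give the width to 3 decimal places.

43.552°

Sort the longitudes: -5.718°, +24.382°, +24.468°, +24.525°, +27.912°, +28.170°, +31.353°, +37.834°.
Eastward gaps between consecutive values (wrapping around): 30.100°, 0.086°, 0.057°, 3.387°, 0.258°, 3.183°, 6.481°, 316.448°.
Largest gap = 316.448° ⇒ minimal covering band is its complement: 360° − 316.448° = 43.552°.
Band runs from -5.718° eastward to +37.834°.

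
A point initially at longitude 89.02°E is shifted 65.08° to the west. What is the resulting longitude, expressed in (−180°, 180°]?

23.94°E

Start at +89.02°; shift −65.08° → +23.94°.
+23.94° already lies in (−180°, 180°].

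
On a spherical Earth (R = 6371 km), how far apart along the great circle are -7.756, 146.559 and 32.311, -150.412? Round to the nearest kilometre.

8015 km

Δλ = -150.412 − 146.559 = -296.971°; wrapped into (−180°, 180°]: 63.029°.
Δφ = 32.311 − -7.756 = 40.067°.
a = sin²(Δφ/2) + cos φ₁ · cos φ₂ · sin²(Δλ/2) = 0.346164.
c = 2·atan2(√a, √(1−a)) = 1.25805 rad → d = 6371·c ≈ 8015.05 km.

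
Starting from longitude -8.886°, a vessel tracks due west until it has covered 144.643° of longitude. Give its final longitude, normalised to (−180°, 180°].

Start at -8.886°; shift −144.643° → -153.529°.
-153.529° already lies in (−180°, 180°].

-153.529°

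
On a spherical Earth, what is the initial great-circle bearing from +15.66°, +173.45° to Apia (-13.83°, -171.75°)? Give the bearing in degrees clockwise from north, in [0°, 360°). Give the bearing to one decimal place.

Δλ = -171.75 − 173.45 = -345.20°; wrapped into (−180°, 180°]: 14.80°.
θ = atan2( sin Δλ · cos φ₂ , cos φ₁ · sin φ₂ − sin φ₁ · cos φ₂ · cos Δλ )
  = atan2(0.24804, -0.48358) = 152.845° → normalised to [0°, 360°): 152.845°.

152.8°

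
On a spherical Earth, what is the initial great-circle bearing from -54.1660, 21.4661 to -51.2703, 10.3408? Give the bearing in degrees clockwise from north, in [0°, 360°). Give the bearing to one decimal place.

Δλ = 10.3408 − 21.4661 = -11.1253°.
θ = atan2( sin Δλ · cos φ₂ , cos φ₁ · sin φ₂ − sin φ₁ · cos φ₂ · cos Δλ )
  = atan2(-0.12072, 0.04099) = -71.247° → normalised to [0°, 360°): 288.753°.

288.8°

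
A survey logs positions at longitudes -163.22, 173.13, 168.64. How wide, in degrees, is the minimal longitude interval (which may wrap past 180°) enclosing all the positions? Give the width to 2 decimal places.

28.14°

Sort the longitudes: -163.22°, +168.64°, +173.13°.
Eastward gaps between consecutive values (wrapping around): 331.86°, 4.49°, 23.65°.
Largest gap = 331.86° ⇒ minimal covering band is its complement: 360° − 331.86° = 28.14°.
Band runs from +168.64° eastward to -163.22°, crossing the antimeridian.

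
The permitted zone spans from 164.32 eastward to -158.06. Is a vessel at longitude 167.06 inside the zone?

Yes

Band width going east from +164.32° to -158.06°: ((-158.06 − 164.32) mod 360) = 37.62°.
Offset of +167.06° east of the west edge: ((167.06 − 164.32) mod 360) = 2.74°.
2.74° ≤ 37.62° ⇒ inside.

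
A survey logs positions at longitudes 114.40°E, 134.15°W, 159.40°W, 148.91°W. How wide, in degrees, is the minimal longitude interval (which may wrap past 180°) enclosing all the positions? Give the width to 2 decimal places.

111.45°

Sort the longitudes: -159.40°, -148.91°, -134.15°, +114.40°.
Eastward gaps between consecutive values (wrapping around): 10.49°, 14.76°, 248.55°, 86.20°.
Largest gap = 248.55° ⇒ minimal covering band is its complement: 360° − 248.55° = 111.45°.
Band runs from +114.40° eastward to -134.15°, crossing the antimeridian.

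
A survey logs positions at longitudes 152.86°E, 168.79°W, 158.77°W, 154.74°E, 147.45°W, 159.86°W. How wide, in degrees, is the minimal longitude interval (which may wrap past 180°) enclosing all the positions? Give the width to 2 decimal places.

Sort the longitudes: -168.79°, -159.86°, -158.77°, -147.45°, +152.86°, +154.74°.
Eastward gaps between consecutive values (wrapping around): 8.93°, 1.09°, 11.32°, 300.31°, 1.88°, 36.47°.
Largest gap = 300.31° ⇒ minimal covering band is its complement: 360° − 300.31° = 59.69°.
Band runs from +152.86° eastward to -147.45°, crossing the antimeridian.

59.69°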